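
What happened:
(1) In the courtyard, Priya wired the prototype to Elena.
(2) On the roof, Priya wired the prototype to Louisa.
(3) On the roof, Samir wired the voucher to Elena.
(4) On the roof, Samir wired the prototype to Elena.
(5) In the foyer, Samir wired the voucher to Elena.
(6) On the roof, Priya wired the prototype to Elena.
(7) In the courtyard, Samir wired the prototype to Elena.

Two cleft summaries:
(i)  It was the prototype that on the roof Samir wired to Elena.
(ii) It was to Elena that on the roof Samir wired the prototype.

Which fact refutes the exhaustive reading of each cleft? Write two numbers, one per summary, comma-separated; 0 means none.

3, 0

Summary (i) focuses "the prototype" (the thing); background Samir as agent and Elena as recipient and on the roof as setting. Fact (3) matches that background with thing = the voucher — refutes (i).
Summary (ii) focuses "Elena" (the recipient); background Samir as agent and the prototype as thing and on the roof as setting. No fact matches that background with a different recipient, so 0.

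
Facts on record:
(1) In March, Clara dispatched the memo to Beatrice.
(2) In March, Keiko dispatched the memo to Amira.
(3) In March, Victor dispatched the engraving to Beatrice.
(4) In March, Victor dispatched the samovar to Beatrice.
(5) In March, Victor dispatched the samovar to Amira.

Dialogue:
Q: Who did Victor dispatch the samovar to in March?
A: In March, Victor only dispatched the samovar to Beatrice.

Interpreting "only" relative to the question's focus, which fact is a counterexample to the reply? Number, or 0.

Answering "Who did ... to ...?" puts focus on the recipient — here, "Beatrice".
So "only" ranges over recipients; the rest (Victor as agent and the samovar as thing and in March as setting) is presupposed.
Fact (5) keeps Victor as agent and the samovar as thing and in March as setting but has recipient = Amira; that refutes the reply.
(Fact (3) would refute a reading with focus on the thing — but that is not what the question asks.)

5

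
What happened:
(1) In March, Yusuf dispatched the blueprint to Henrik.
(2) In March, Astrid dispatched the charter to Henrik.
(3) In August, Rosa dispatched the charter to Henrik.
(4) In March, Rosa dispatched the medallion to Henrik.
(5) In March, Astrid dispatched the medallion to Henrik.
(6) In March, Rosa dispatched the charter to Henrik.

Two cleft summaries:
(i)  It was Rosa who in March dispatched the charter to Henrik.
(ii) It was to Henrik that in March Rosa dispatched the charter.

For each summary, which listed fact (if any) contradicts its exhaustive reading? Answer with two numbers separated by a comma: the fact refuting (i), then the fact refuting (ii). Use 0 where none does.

2, 0

Summary (i) focuses "Rosa" (the agent); background the charter as thing and Henrik as recipient and in March as setting. Fact (2) matches that background with agent = Astrid — refutes (i).
Summary (ii) focuses "Henrik" (the recipient); background Rosa as agent and the charter as thing and in March as setting. No fact matches that background with a different recipient, so 0.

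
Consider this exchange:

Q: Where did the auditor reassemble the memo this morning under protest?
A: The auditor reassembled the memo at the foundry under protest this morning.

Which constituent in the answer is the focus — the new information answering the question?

The wh-word "where" asks about the location.
In the answer, "the auditor", "the memo", "under protest" and "this morning" are given — repeated from the question.
The constituent filling the location gap is "at the foundry"; that is the focus and would carry nuclear stress.

at the foundry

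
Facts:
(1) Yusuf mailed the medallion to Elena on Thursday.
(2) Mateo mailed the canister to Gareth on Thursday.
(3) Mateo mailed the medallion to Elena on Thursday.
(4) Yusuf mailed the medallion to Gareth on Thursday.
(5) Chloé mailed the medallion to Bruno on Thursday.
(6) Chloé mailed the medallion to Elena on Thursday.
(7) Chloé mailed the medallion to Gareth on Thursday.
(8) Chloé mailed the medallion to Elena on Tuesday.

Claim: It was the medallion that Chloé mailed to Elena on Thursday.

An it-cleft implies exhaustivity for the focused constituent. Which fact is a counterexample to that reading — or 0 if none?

Focus of the cleft: "the medallion" (the thing). Presupposed background: agent = Chloé, recipient = Elena, setting = on Thursday.
The exhaustive reading says no other thing fits that background.
Every other fact differs from the presupposition on some backgrounded slot, so none challenges the exhaustivity.

0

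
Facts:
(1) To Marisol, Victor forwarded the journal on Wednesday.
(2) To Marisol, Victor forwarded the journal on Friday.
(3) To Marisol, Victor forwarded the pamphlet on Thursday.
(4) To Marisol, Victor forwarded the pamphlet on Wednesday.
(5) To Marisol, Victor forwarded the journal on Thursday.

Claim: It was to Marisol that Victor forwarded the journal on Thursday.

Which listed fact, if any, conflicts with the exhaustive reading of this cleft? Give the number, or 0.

Focus of the cleft: "Marisol" (the recipient). Presupposed background: Victor as agent and the journal as thing and on Thursday as setting.
Exhaustivity: Marisol is the only recipient satisfying that background.
Every other fact differs from the presupposition on some backgrounded slot, so none challenges the exhaustivity.

0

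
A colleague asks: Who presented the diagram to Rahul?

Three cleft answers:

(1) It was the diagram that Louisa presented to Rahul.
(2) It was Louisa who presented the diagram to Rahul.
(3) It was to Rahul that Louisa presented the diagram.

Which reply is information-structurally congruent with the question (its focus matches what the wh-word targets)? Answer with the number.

The question word "who" targets the subject (agent).
Option (1) clefts "the diagram" — the direct object, not what was asked.
Option (2) clefts "Louisa" — that matches what the question asks about.
Option (3) clefts "to Rahul" — the recipient, not what was asked.
So the congruent reply is (2).

2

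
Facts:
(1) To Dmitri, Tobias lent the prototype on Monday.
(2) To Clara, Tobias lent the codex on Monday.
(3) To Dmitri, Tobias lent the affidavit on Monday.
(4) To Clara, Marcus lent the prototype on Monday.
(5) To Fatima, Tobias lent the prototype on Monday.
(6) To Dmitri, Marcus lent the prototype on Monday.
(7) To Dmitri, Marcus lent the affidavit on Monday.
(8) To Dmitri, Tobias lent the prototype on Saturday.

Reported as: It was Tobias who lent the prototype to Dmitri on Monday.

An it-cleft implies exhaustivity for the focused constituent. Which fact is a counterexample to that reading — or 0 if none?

Focus of the cleft: "Tobias" (the agent). Presupposed background: the prototype as thing and Dmitri as recipient and on Monday as setting.
Exhaustivity: Tobias is the only agent satisfying that background.
Fact (6) shares the background but with agent = Marcus; exhaustivity is violated.

6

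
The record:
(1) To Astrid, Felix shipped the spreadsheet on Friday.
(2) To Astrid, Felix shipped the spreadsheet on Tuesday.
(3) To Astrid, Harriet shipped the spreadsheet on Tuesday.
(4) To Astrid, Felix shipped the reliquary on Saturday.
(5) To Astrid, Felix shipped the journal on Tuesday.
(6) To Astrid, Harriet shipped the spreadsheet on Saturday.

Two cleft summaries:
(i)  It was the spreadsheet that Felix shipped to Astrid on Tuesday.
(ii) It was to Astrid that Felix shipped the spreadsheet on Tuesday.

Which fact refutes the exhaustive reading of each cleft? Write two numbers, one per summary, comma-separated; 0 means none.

Summary (i) focuses "the spreadsheet" (the thing); background Felix as agent and Astrid as recipient and on Tuesday as setting. Fact (5) matches that background with thing = the journal — refutes (i).
Summary (ii) focuses "Astrid" (the recipient); background Felix as agent and the spreadsheet as thing and on Tuesday as setting. No fact matches that background with a different recipient, so 0.

5, 0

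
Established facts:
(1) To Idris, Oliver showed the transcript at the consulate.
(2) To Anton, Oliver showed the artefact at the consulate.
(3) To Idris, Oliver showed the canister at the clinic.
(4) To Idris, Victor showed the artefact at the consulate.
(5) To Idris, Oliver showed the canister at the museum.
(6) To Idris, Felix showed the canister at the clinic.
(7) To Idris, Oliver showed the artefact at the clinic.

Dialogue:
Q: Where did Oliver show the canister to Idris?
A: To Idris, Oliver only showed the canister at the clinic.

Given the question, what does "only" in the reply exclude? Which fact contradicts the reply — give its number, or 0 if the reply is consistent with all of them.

5

Answering "Where did ...?" puts focus on the setting — here, "at the clinic".
"Only" then excludes alternative settings while the background — Oliver as agent and the canister as thing and Idris as recipient — is held fixed.
Fact (5) shares the background with a different setting (at the museum) — counterexample.
(Fact (7) would refute a reading with focus on the thing — but that is not what the question asks.)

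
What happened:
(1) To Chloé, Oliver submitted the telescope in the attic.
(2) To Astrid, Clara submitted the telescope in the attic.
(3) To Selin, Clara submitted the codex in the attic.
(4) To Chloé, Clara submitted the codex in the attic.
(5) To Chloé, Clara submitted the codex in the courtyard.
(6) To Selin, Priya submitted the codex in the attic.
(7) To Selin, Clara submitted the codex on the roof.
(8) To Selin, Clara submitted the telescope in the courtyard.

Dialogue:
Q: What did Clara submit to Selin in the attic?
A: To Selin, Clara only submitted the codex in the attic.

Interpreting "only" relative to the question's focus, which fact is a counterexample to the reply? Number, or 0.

0

The question "What did ...?" targets the thing, so in the reply the focus falls on "the codex".
"Only" then excludes alternative things while the background — Clara as agent and Selin as recipient and in the attic as setting — is held fixed.
No fact keeps Clara as agent and Selin as recipient and in the attic as setting while changing the thing; every other fact differs on something backgrounded. The reply stands.
(Fact (4) would refute a reading with focus on the recipient — but that is not what the question asks.)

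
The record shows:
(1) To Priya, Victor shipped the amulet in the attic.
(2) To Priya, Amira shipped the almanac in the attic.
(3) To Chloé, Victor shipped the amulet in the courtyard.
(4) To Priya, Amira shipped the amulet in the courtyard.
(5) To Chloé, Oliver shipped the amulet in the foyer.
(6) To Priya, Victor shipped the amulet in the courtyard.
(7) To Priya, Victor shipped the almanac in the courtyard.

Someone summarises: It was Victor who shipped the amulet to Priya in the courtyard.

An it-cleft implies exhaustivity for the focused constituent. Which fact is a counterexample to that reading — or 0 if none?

The cleft puts "Victor" in focus and presupposes the open proposition with same thing, recipient, setting (the amulet / Priya / in the courtyard).
Exhaustivity: Victor is the only agent satisfying that background.
But fact (4) also has same thing, recipient, setting (the amulet / Priya / in the courtyard), with agent = Amira — so the exhaustive reading fails.

4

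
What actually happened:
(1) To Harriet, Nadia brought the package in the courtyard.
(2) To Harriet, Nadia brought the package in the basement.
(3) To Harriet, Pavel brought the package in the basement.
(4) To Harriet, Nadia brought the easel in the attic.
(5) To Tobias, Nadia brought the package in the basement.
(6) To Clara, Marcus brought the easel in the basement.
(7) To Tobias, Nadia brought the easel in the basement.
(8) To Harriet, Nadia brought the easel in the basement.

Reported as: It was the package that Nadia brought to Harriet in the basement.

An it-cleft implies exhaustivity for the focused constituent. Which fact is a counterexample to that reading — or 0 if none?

8

The cleft puts "the package" in focus and presupposes the open proposition with agent = Nadia, recipient = Harriet, setting = in the basement.
Exhaustivity: the package is the only thing satisfying that background.
Fact (8) shares the background but with thing = the easel; exhaustivity is violated.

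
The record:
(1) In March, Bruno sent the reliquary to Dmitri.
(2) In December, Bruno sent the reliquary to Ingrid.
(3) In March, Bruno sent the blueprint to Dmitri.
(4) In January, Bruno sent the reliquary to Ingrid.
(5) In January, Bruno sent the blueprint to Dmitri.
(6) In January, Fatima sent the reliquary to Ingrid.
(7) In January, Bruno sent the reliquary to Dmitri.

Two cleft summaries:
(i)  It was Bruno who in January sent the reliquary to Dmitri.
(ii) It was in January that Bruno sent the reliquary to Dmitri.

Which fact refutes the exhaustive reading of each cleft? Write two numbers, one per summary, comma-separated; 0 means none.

(i): focus "Bruno". No fact shares same thing, recipient, setting (the reliquary / Dmitri / in January) with a different agent. 0.
(ii): focus "in January". Looking for same agent, thing, recipient (Bruno / the reliquary / Dmitri) with some other setting — fact (1) has in March there. Refuted.

0, 1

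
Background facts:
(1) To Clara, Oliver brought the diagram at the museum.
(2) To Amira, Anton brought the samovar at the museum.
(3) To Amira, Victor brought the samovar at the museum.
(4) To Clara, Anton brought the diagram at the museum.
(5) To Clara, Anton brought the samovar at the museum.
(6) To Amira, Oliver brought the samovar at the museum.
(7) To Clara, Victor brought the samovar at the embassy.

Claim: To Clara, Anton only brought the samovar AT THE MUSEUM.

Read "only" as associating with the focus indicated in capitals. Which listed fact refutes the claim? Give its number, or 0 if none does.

The capitals mark "at the museum" as focus. So "only" rules out other settings, with the rest (same agent, thing, recipient (Anton / the samovar / Clara)) as background.
Every other fact changes something in the background, not just the setting. Nothing refutes the claim.

0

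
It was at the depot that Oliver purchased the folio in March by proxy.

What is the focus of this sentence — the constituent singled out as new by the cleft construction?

at the depot

In an it-cleft "It was X that/who ...", the clefted constituent X is the focus; the that/who-clause expresses the presupposed open proposition.
Here the focus is "at the depot". The backgrounded (presupposed) material includes "Oliver", "the folio", "in March" and "by proxy".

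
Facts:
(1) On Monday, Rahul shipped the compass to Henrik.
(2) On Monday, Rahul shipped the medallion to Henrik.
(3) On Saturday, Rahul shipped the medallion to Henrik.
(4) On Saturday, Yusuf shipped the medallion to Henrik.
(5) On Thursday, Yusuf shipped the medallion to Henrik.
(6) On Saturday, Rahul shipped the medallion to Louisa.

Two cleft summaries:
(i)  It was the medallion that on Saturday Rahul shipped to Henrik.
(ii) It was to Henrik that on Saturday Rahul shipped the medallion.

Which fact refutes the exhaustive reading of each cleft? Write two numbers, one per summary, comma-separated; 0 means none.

(i): focus "the medallion". No fact shares agent = Rahul, recipient = Henrik, setting = on Saturday with a different thing. 0.
(ii): focus "Henrik". Looking for agent = Rahul, thing = the medallion, setting = on Saturday with some other recipient — fact (6) has Louisa there. Refuted.

0, 6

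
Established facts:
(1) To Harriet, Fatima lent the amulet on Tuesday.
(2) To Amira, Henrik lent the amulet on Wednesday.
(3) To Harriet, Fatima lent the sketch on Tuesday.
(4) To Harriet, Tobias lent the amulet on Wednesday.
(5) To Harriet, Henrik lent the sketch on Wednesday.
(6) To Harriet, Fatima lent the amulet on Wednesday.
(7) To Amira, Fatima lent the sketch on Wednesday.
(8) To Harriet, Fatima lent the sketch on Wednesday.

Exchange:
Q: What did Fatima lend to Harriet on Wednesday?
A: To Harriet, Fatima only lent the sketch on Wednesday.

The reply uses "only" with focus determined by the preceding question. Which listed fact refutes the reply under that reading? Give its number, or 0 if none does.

The question "What did ...?" targets the thing, so in the reply the focus falls on "the sketch".
So "only" ranges over things; the rest (agent = Fatima, recipient = Harriet, setting = on Wednesday) is presupposed.
Fact (6) shares the background with a different thing (the amulet) — counterexample.
(Fact (3) would refute a reading with focus on the setting — but that is not what the question asks.)

6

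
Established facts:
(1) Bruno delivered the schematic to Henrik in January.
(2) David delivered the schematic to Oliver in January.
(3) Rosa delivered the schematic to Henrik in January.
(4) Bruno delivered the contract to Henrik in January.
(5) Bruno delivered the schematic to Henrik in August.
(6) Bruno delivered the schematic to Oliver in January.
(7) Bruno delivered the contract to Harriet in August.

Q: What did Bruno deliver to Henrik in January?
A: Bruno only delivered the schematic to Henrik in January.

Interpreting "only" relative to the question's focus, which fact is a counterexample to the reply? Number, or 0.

The question "What did ...?" targets the thing, so in the reply the focus falls on "the schematic".
"Only" then excludes alternative things while the background — Bruno as agent and Henrik as recipient and in January as setting — is held fixed.
Fact (4) shares the background with a different thing (the contract) — counterexample.
(Fact (5) would refute a reading with focus on the setting — but that is not what the question asks.)

4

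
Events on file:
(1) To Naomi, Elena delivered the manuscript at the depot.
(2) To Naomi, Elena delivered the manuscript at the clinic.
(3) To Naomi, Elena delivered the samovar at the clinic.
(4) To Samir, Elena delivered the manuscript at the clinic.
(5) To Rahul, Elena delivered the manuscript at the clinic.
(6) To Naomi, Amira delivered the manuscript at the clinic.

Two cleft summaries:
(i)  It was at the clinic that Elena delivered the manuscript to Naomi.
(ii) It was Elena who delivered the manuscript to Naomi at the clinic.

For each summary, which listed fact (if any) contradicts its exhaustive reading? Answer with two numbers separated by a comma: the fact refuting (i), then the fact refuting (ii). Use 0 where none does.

(i): focus "at the clinic". Looking for same agent, thing, recipient (Elena / the manuscript / Naomi) with some other setting — fact (1) has at the depot there. Refuted.
(ii): focus "Elena". Looking for same thing, recipient, setting (the manuscript / Naomi / at the clinic) with some other agent — fact (6) has Amira there. Refuted.

1, 6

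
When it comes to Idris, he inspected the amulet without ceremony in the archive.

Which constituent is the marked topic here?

The construction explicitly marks "Idris" as what the sentence is about — the topic.
The remainder of the clause is the comment (what is said about the topic).

Idris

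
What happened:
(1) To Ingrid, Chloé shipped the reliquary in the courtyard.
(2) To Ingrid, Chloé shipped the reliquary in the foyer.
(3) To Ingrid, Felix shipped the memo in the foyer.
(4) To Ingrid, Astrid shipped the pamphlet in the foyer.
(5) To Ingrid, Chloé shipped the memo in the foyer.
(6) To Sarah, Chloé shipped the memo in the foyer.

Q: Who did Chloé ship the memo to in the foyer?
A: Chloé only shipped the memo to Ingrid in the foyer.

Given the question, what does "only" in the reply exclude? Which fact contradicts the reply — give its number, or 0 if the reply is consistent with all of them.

The question "Who did ... to ...?" targets the recipient, so in the reply the focus falls on "Ingrid".
So "only" ranges over recipients; the rest (same agent, thing, setting (Chloé / the memo / in the foyer)) is presupposed.
Fact (6) shares the background with a different recipient (Sarah) — counterexample.
(Fact (2) would refute a reading with focus on the thing — but that is not what the question asks.)

6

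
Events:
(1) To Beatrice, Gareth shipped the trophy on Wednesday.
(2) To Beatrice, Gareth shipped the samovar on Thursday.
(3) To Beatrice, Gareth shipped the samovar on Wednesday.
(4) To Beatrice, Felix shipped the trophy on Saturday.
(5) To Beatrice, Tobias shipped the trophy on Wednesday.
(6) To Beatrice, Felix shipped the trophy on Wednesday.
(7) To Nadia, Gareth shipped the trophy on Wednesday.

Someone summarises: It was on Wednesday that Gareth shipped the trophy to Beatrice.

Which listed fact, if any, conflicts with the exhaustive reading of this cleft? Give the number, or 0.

0

The cleft puts "on Wednesday" in focus and presupposes the open proposition with Gareth as agent and the trophy as thing and Beatrice as recipient.
The exhaustive reading says no other setting fits that background.
No listed fact matches the background with a different setting. Exhaustivity holds.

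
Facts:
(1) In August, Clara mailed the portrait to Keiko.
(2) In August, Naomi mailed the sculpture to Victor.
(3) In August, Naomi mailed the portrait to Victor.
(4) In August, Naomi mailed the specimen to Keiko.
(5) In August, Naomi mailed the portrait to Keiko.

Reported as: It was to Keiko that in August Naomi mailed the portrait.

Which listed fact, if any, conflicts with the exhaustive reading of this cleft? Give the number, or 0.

3

The cleft puts "Keiko" in focus and presupposes the open proposition with agent = Naomi, thing = the portrait, setting = in August.
Exhaustivity: Keiko is the only recipient satisfying that background.
But fact (3) also has agent = Naomi, thing = the portrait, setting = in August, with recipient = Victor — so the exhaustive reading fails.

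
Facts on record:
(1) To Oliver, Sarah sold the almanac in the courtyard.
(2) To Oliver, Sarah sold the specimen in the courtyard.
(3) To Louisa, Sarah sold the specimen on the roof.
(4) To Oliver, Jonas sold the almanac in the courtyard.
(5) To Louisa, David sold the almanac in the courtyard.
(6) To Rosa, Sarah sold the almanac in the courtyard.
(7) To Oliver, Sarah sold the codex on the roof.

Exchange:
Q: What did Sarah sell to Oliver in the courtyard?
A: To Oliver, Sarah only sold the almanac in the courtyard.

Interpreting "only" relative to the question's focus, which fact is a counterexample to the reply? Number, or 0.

2

The question "What did ...?" targets the thing, so in the reply the focus falls on "the almanac".
So "only" ranges over things; the rest (agent = Sarah, recipient = Oliver, setting = in the courtyard) is presupposed.
Fact (2) keeps agent = Sarah, recipient = Oliver, setting = in the courtyard but has thing = the specimen; that refutes the reply.
(Fact (6) would refute a reading with focus on the recipient — but that is not what the question asks.)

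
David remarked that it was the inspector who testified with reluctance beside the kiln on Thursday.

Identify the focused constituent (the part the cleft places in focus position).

In an it-cleft "It was X that/who ...", the clefted constituent X is the focus; the that/who-clause expresses the presupposed open proposition.
Here the focus is "the inspector". The backgrounded (presupposed) material includes "beside the kiln", "with reluctance" and "on Thursday".

the inspector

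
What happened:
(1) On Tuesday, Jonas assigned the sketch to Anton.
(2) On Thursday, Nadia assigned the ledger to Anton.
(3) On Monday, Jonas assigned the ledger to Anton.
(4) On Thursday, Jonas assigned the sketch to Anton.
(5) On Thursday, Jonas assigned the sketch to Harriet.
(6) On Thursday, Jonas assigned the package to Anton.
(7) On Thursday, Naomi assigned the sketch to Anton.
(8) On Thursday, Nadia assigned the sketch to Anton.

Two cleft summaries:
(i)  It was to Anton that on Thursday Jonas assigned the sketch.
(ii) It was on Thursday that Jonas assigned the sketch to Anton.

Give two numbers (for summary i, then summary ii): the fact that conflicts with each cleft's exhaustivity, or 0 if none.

5, 1

(i): focus "Anton". Looking for same agent, thing, setting (Jonas / the sketch / on Thursday) with some other recipient — fact (5) has Harriet there. Refuted.
(ii): focus "on Thursday". Looking for same agent, thing, recipient (Jonas / the sketch / Anton) with some other setting — fact (1) has on Tuesday there. Refuted.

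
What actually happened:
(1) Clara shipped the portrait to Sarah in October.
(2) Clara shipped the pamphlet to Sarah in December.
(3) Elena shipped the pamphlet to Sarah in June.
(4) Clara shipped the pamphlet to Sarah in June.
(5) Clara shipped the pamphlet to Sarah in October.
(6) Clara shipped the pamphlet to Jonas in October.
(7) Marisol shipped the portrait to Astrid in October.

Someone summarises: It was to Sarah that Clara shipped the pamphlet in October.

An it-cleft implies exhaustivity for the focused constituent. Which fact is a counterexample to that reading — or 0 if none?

Focus of the cleft: "Sarah" (the recipient). Presupposed background: Clara as agent and the pamphlet as thing and in October as setting.
The exhaustive reading says no other recipient fits that background.
Fact (6) shares the background but with recipient = Jonas; exhaustivity is violated.

6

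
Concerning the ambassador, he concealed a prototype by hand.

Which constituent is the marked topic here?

the ambassador

The construction explicitly marks "the ambassador" as what the sentence is about — the topic.
The remainder of the clause is the comment (what is said about the topic).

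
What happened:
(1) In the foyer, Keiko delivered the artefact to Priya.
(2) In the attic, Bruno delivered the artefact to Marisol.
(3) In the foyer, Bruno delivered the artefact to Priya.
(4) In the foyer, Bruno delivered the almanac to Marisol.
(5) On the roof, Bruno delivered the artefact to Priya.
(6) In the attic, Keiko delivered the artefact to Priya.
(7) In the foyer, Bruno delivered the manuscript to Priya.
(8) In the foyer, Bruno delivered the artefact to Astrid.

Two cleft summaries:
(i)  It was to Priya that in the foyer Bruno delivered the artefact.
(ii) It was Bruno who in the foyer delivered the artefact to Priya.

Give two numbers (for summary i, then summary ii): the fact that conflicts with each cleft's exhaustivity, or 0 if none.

(i): focus "Priya". Looking for same agent, thing, setting (Bruno / the artefact / in the foyer) with some other recipient — fact (8) has Astrid there. Refuted.
(ii): focus "Bruno". Looking for same thing, recipient, setting (the artefact / Priya / in the foyer) with some other agent — fact (1) has Keiko there. Refuted.

8, 1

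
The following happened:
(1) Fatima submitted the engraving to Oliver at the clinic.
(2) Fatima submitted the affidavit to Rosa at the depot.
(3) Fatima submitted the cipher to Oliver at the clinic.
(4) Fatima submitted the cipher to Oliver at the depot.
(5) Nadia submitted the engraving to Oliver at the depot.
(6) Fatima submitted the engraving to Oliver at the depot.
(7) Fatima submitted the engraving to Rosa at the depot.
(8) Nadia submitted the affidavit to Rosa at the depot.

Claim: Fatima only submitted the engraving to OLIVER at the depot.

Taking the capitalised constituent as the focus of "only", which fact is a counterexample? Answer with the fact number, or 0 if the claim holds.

The capitals mark "Oliver" as focus. So "only" rules out other recipients, with the rest (Fatima as agent and the engraving as thing and at the depot as setting) as background.
Fact (7) shares the background but differs in recipient (Rosa) — a counterexample.

7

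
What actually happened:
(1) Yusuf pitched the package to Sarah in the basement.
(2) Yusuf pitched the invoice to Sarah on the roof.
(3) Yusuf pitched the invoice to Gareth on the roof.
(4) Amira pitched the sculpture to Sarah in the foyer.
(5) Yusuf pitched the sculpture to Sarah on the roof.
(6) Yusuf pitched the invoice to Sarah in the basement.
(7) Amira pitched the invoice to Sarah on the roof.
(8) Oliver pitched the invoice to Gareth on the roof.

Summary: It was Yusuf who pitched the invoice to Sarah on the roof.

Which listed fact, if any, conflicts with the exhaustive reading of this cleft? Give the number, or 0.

The cleft puts "Yusuf" in focus and presupposes the open proposition with the invoice as thing and Sarah as recipient and on the roof as setting.
Exhaustivity: Yusuf is the only agent satisfying that background.
Fact (7) shares the background but with agent = Amira; exhaustivity is violated.

7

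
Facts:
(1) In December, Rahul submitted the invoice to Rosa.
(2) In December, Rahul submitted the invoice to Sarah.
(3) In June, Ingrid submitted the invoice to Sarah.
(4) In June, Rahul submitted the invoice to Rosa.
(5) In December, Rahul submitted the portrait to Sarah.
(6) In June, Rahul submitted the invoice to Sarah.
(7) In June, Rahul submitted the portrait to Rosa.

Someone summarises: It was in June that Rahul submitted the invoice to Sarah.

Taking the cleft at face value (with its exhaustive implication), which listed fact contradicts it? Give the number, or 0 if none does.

2

Focus of the cleft: "in June" (the setting). Presupposed background: same agent, thing, recipient (Rahul / the invoice / Sarah).
Exhaustivity: in June is the only setting satisfying that background.
But fact (2) also has same agent, thing, recipient (Rahul / the invoice / Sarah), with setting = in December — so the exhaustive reading fails.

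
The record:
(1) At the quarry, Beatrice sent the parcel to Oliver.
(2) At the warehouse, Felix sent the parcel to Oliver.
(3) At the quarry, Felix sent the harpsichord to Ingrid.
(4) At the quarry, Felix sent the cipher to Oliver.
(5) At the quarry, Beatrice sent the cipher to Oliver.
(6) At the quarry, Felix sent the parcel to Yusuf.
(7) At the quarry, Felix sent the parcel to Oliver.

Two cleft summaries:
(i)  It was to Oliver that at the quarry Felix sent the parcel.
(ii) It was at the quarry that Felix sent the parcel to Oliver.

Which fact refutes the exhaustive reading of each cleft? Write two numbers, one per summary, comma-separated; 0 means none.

(i): focus "Oliver". Looking for agent = Felix, thing = the parcel, setting = at the quarry with some other recipient — fact (6) has Yusuf there. Refuted.
(ii): focus "at the quarry". Looking for agent = Felix, thing = the parcel, recipient = Oliver with some other setting — fact (2) has at the warehouse there. Refuted.

6, 2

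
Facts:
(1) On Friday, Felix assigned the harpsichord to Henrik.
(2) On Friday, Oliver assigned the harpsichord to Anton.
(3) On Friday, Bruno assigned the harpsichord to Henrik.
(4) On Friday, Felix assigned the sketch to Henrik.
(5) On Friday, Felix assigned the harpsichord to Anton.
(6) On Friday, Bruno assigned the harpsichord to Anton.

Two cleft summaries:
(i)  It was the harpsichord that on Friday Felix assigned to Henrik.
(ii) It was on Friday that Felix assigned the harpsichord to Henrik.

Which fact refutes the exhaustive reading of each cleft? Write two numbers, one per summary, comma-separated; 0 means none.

4, 0

(i): focus "the harpsichord". Looking for agent = Felix, recipient = Henrik, setting = on Friday with some other thing — fact (4) has the sketch there. Refuted.
(ii): focus "on Friday". No fact shares agent = Felix, thing = the harpsichord, recipient = Henrik with a different setting. 0.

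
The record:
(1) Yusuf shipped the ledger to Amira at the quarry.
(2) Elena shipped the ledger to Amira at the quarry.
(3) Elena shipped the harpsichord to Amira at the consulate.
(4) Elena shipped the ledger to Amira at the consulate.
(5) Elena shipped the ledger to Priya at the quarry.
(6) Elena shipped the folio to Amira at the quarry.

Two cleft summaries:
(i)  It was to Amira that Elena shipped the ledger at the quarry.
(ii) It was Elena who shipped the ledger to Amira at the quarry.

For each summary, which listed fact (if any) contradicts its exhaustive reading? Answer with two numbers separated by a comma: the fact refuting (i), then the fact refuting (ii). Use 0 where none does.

5, 1

(i): focus "Amira". Looking for same agent, thing, setting (Elena / the ledger / at the quarry) with some other recipient — fact (5) has Priya there. Refuted.
(ii): focus "Elena". Looking for same thing, recipient, setting (the ledger / Amira / at the quarry) with some other agent — fact (1) has Yusuf there. Refuted.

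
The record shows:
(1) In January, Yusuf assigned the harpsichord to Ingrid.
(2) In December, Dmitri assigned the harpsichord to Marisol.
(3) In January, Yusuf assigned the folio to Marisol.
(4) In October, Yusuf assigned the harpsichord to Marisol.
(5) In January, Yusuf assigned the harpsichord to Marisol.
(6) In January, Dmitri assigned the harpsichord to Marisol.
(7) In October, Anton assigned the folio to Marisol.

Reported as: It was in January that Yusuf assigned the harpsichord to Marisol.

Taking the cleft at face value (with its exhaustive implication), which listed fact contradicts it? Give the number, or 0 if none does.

The cleft puts "in January" in focus and presupposes the open proposition with agent = Yusuf, thing = the harpsichord, recipient = Marisol.
The exhaustive reading says no other setting fits that background.
But fact (4) also has agent = Yusuf, thing = the harpsichord, recipient = Marisol, with setting = in October — so the exhaustive reading fails.

4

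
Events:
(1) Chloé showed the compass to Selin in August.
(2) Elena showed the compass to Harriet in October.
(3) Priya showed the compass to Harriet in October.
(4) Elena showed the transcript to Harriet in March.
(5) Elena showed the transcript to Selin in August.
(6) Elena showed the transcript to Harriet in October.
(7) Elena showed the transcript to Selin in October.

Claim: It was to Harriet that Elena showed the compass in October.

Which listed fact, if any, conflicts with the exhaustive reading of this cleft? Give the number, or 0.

The cleft puts "Harriet" in focus and presupposes the open proposition with same agent, thing, setting (Elena / the compass / in October).
The exhaustive reading says no other recipient fits that background.
No listed fact matches the background with a different recipient. Exhaustivity holds.

0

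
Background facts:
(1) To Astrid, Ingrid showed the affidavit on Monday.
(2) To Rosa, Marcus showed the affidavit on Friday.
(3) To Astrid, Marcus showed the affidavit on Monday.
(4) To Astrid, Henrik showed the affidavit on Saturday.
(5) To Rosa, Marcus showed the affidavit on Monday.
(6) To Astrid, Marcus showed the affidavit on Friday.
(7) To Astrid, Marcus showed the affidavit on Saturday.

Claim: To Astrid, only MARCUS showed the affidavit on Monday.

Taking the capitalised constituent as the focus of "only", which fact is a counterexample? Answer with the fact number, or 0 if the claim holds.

The capitals mark "Marcus" as focus. So "only" rules out other agents, with the rest (the affidavit as thing and Astrid as recipient and on Monday as setting) as background.
Fact (1) shares the background but differs in agent (Ingrid) — a counterexample.

1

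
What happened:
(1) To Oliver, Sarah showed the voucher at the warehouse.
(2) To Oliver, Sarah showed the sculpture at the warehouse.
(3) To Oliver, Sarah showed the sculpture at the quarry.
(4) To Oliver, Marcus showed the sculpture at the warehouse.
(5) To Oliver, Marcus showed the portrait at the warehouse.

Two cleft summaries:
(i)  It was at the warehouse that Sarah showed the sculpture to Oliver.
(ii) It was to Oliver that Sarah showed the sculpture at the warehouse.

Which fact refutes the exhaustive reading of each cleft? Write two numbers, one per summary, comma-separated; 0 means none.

Summary (i) focuses "at the warehouse" (the setting); background same agent, thing, recipient (Sarah / the sculpture / Oliver). Fact (3) matches that background with setting = at the quarry — refutes (i).
Summary (ii) focuses "Oliver" (the recipient); background same agent, thing, setting (Sarah / the sculpture / at the warehouse). No fact matches that background with a different recipient, so 0.

3, 0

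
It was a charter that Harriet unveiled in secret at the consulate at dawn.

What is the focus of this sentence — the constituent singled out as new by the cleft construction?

In an it-cleft "It was X that/who ...", the clefted constituent X is the focus; the that/who-clause expresses the presupposed open proposition.
Here the focus is "a charter". The backgrounded (presupposed) material includes "Harriet", "at the consulate", "in secret" and "at dawn".

a charter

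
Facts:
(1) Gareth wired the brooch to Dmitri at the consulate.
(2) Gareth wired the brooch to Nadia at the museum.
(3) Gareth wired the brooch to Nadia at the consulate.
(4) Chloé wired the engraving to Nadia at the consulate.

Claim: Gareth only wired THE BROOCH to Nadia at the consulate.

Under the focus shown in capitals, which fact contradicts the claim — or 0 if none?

0

Focus (in capitals) is "the brooch" — the thing. "Only" excludes alternative things while holding fixed Gareth as agent and Nadia as recipient and at the consulate as setting.
Every other fact changes something in the background, not just the thing. Nothing refutes the claim.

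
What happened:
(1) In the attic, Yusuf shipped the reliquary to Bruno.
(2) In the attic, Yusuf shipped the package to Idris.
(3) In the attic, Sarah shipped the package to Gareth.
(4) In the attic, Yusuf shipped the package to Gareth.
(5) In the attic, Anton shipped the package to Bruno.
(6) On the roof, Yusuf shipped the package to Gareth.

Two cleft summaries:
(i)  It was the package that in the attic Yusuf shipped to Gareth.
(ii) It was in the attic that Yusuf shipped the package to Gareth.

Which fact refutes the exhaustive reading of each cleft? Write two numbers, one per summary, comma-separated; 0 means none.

(i): focus "the package". No fact shares agent = Yusuf, recipient = Gareth, setting = in the attic with a different thing. 0.
(ii): focus "in the attic". Looking for agent = Yusuf, thing = the package, recipient = Gareth with some other setting — fact (6) has on the roof there. Refuted.

0, 6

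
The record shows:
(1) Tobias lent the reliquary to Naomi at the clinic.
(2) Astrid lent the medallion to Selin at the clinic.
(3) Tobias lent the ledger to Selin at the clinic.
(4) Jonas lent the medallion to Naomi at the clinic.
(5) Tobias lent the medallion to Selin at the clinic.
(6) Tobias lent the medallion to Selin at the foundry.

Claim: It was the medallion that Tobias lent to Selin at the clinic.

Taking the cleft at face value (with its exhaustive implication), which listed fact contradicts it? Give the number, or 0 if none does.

3

Focus of the cleft: "the medallion" (the thing). Presupposed background: same agent, recipient, setting (Tobias / Selin / at the clinic).
Exhaustivity: the medallion is the only thing satisfying that background.
Fact (3) shares the background but with thing = the ledger; exhaustivity is violated.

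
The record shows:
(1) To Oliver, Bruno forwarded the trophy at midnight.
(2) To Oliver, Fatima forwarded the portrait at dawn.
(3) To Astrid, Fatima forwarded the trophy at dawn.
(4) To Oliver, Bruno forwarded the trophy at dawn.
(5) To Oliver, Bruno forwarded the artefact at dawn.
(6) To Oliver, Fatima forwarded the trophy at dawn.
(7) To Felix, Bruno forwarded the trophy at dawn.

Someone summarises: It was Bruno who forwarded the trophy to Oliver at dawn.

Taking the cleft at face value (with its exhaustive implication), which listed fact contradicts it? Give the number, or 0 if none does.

The cleft puts "Bruno" in focus and presupposes the open proposition with thing = the trophy, recipient = Oliver, setting = at dawn.
The exhaustive reading says no other agent fits that background.
Fact (6) shares the background but with agent = Fatima; exhaustivity is violated.

6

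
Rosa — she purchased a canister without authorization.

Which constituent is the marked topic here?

Rosa

The construction explicitly marks "Rosa" as what the sentence is about — the topic.
The remainder of the clause is the comment (what is said about the topic).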